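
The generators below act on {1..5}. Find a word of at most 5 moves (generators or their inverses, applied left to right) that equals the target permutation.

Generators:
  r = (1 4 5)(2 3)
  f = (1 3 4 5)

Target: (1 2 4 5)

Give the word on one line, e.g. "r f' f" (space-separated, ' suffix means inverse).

  after f: (1 3 4 5)
  after r': (1 2 3)
  after f: (1 2 4 5)

f r' f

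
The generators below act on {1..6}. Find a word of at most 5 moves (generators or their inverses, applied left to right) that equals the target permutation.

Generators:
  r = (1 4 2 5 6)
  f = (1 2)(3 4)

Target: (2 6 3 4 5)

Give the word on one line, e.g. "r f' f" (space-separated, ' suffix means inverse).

  after r: (1 4 2 5 6)
  after r: (1 2 6 4 5)
  after f: (2 6 3 4 5)

r r f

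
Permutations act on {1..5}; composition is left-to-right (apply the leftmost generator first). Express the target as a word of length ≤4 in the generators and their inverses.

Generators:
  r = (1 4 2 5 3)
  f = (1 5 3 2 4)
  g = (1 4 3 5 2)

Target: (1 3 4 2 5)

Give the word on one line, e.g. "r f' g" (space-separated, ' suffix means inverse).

f r g f

  after f: (1 5 3 2 4)
  after r: (1 3 5)
  after g: (1 5 4 3 2)
  after f: (1 3 4 2 5)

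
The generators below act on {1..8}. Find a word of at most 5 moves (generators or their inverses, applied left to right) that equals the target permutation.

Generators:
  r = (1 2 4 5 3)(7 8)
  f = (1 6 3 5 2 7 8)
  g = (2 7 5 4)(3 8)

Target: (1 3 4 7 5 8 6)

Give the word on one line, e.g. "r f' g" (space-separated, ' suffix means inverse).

  after f: (1 6 3 5 2 7 8)
  after g: (1 6 8)(2 5 7 3 4)
  after f: (1 3 4 7 5 8 6)

f g f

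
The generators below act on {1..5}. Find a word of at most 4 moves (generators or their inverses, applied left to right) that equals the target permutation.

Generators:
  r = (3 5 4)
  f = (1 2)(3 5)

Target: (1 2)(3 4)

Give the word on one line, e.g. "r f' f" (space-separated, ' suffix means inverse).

  after f: (1 2)(3 5)
  after r: (1 2)(3 4)
  after f': (3 4 5)
  after f': (1 2)(3 4)

f r f' f'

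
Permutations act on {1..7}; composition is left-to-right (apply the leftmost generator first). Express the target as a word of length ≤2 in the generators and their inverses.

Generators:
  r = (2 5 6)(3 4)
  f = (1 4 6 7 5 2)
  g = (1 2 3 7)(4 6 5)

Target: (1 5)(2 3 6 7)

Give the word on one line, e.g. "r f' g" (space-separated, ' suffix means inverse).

g f'

  after g: (1 2 3 7)(4 6 5)
  after f': (1 5)(2 3 6 7)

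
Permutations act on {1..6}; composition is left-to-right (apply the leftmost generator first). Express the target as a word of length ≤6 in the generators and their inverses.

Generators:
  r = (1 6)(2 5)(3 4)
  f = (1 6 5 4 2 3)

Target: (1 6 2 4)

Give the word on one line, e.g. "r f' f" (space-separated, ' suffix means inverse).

r' f' r f' r

  after r': (1 6)(2 5)(3 4)
  after f': (2 6 3 5 4)
  after r: (1 6 4 5 3 2)
  after f': (2 3 4 6 5)
  after r: (1 6 2 4)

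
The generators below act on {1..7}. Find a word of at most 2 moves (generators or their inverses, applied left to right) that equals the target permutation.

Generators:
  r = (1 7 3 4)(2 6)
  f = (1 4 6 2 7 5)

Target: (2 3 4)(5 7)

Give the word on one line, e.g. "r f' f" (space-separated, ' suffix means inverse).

  after f: (1 4 6 2 7 5)
  after r: (2 3 4)(5 7)

f r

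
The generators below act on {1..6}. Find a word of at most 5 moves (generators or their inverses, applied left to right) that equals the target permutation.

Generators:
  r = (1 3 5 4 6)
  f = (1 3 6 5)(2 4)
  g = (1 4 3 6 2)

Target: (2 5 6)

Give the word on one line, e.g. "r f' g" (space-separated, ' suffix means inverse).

f' f' f' r f

  after f': (1 5 6 3)(2 4)
  after f': (1 6)(3 5)
  after f': (1 3 6 5)(2 4)
  after r: (1 5 3)(2 6 4)
  after f: (2 5 6)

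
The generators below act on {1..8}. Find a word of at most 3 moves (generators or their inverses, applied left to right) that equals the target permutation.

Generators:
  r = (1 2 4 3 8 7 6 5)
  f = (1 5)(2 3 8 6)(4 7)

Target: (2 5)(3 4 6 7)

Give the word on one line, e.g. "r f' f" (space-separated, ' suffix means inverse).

f' r

  after f': (1 5)(2 6 8 3)(4 7)
  after r: (2 5)(3 4 6 7)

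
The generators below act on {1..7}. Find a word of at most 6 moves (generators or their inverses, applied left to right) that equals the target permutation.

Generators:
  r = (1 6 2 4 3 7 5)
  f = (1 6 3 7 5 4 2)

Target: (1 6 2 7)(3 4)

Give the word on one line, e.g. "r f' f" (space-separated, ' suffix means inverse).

r f r f' f'

  after r: (1 6 2 4 3 7 5)
  after f: (1 3 5 6)(4 7)
  after r: (1 7 3)(2 4 5)
  after f': (1 3 2 5 4 7 6)
  after f': (1 6 2 7)(3 4)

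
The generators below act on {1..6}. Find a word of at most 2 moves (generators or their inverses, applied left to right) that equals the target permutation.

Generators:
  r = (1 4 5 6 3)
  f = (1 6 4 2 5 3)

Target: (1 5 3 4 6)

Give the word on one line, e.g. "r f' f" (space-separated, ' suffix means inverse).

  after r: (1 4 5 6 3)
  after r: (1 5 3 4 6)

r r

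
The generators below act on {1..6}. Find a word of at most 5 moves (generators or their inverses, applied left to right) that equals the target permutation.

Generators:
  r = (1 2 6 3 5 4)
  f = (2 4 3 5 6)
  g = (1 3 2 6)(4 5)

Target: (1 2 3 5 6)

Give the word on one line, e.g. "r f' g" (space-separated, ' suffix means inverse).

g f' f'

  after g: (1 3 2 6)(4 5)
  after f': (1 4 3 6)(2 5)
  after f': (1 2 3 5 6)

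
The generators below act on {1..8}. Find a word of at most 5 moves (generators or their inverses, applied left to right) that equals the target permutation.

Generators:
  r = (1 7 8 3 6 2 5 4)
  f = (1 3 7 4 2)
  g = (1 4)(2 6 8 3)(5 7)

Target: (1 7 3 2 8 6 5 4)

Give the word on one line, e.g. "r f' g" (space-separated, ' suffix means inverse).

g r' g'

  after g: (1 4)(2 6 8 3)(5 7)
  after r': (1 5)(2 3 6 7)
  after g': (1 7 3 2 8 6 5 4)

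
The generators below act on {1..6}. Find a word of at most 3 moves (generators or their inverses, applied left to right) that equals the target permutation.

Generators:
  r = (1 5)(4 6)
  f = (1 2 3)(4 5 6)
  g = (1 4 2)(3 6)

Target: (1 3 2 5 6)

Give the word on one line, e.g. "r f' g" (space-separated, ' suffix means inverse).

  after f': (1 3 2)(4 6 5)
  after r: (1 3 2 5 6)

f' r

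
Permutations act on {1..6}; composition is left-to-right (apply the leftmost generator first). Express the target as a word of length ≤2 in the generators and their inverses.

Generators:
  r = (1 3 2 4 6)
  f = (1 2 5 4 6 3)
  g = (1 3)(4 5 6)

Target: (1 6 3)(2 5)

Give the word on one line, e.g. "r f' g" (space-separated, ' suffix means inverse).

  after r: (1 3 2 4 6)
  after f': (1 6 3)(2 5)

r f'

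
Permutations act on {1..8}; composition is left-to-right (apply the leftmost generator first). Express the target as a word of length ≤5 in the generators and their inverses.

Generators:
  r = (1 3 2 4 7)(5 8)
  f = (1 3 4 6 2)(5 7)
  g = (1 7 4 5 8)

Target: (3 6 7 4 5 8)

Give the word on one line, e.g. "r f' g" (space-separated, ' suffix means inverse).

f r' g' f' g

  after f: (1 3 4 6 2)(5 7)
  after r': (2 7 8 5 4 6 3)
  after g': (1 8 4 6 3 2)(5 7)
  after f': (1 8 3 6)
  after g: (3 6 7 4 5 8)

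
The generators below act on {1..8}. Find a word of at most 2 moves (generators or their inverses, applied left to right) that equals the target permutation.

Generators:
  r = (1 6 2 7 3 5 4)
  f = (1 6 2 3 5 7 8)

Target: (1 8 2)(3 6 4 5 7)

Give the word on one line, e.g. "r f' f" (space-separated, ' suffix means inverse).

  after f': (1 8 7 5 3 2 6)
  after r': (1 8 2)(3 6 4 5 7)

f' r'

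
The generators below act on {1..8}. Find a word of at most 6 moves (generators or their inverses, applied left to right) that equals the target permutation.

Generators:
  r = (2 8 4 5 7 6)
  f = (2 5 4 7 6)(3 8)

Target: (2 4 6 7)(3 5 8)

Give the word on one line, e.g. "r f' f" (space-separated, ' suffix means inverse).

  after f': (2 6 7 4 5)(3 8)
  after r': (2 7 8 3)(5 6)
  after f': (2 4 5 7 3 6)
  after f': (2 5 4)(3 7 8)
  after r': (2 4 6 7)(3 5 8)

f' r' f' f' r'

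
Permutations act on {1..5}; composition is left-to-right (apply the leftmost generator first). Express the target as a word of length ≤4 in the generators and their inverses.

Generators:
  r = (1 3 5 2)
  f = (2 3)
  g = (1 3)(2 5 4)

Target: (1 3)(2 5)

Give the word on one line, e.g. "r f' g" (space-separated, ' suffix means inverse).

r' r' f' r'

  after r': (1 2 5 3)
  after r': (1 5)(2 3)
  after f': (1 5)
  after r': (1 3)(2 5)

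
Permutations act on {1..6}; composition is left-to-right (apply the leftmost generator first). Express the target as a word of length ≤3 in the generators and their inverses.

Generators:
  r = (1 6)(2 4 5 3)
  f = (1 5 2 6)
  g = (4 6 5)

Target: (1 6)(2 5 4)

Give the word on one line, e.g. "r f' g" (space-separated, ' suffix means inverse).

g f'

  after g: (4 6 5)
  after f': (1 6)(2 5 4)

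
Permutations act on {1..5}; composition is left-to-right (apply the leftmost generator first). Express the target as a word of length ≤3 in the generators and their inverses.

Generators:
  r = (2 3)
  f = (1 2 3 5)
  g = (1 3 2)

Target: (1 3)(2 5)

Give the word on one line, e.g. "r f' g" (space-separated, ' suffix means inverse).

r' f g'

  after r': (2 3)
  after f: (1 2 5)
  after g': (1 3)(2 5)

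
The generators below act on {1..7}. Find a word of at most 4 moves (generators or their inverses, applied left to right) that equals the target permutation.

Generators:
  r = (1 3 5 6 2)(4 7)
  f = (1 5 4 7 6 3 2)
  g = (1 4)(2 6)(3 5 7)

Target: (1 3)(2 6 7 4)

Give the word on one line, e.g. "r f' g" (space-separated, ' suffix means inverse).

f' r r

  after f': (1 2 3 6 7 4 5)
  after r: (2 5 3)(4 6)
  after r: (1 3)(2 6 7 4)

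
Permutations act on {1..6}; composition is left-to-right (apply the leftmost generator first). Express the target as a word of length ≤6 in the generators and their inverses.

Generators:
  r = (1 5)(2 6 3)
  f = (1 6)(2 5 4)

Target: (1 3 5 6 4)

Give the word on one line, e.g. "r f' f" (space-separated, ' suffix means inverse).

f' r f' f'

  after f': (1 6)(2 4 5)
  after r: (1 3 2 4)(5 6)
  after f': (1 3 4 6 2 5)
  after f': (1 3 5 6 4)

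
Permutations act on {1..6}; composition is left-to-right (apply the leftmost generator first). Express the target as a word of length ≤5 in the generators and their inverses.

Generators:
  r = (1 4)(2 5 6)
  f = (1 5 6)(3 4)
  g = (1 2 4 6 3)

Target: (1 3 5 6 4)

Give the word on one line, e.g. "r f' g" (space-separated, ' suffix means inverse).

r' g f g'

  after r': (1 4)(2 6 5)
  after g: (1 6 5 4 2 3)
  after f: (2 4)(3 5)
  after g': (1 3 5 6 4)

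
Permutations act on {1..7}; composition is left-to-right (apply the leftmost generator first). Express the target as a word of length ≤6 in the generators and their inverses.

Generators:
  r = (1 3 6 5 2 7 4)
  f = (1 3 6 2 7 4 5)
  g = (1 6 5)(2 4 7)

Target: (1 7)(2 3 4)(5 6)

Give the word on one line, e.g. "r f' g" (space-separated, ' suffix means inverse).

r' g f g

  after r': (1 4 7 2 5 6 3)
  after g: (1 7 4 2)(3 6)
  after f: (1 4 7 5)(2 3)
  after g: (1 7)(2 3 4)(5 6)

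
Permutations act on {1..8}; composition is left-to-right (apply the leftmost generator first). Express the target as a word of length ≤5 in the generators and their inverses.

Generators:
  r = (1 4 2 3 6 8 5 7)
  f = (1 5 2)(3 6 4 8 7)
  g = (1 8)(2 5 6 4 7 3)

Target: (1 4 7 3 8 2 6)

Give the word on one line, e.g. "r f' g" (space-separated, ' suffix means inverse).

r f' f' r g

  after r: (1 4 2 3 6 8 5 7)
  after f': (1 6 4 5 8)(2 7)
  after f': (1 3 7 5 4)(2 8)
  after r: (1 6 8 3)(2 5)
  after g: (1 4 7 3 8 2 6)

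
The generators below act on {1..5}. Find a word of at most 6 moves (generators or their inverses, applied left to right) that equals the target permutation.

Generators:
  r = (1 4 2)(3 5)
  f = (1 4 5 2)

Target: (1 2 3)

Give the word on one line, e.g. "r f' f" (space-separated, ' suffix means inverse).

f' r' f' f'

  after f': (1 2 5 4)
  after r': (1 4 2 3 5)
  after f': (2 3 4 5)
  after f': (1 2 3)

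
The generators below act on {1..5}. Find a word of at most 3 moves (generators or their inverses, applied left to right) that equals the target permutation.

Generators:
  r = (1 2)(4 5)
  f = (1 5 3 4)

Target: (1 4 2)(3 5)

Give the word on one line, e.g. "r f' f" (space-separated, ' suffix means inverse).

  after f: (1 5 3 4)
  after r: (1 4 2)(3 5)

f r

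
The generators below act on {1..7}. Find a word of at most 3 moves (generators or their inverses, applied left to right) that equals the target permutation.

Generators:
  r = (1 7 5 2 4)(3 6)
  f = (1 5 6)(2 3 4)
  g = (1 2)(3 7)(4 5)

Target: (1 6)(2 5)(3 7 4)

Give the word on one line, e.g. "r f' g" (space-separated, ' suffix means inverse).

  after f': (1 6 5)(2 4 3)
  after r': (1 3 5 4 6 7)
  after r': (1 6)(2 5)(3 7 4)

f' r' r'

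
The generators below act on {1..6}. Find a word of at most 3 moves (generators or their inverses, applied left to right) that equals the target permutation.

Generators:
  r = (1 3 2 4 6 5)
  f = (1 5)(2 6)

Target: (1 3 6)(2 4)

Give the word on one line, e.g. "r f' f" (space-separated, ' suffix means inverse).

r f'

  after r: (1 3 2 4 6 5)
  after f': (1 3 6)(2 4)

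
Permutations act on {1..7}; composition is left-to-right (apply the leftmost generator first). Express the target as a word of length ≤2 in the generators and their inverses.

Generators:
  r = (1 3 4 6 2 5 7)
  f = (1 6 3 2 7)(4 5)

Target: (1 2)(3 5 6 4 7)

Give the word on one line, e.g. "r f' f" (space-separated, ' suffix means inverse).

f r

  after f: (1 6 3 2 7)(4 5)
  after r: (1 2)(3 5 6 4 7)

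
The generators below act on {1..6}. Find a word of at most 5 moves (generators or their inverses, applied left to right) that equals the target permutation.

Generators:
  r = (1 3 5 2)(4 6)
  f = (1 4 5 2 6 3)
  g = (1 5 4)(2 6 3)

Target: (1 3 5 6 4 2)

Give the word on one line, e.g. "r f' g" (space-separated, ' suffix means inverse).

f' r f g f

  after f': (1 3 6 2 5 4)
  after r: (1 5 6)(3 4)
  after f: (1 2 6 4)(3 5)
  after g: (1 6)(2 3 4 5)
  after f: (1 3 5 6 4 2)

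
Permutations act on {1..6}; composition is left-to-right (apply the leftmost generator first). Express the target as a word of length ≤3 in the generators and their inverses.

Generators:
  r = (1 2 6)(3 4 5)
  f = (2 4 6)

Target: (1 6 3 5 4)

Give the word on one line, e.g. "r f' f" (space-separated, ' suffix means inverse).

  after f': (2 6 4)
  after r': (1 6 3 5 4)

f' r'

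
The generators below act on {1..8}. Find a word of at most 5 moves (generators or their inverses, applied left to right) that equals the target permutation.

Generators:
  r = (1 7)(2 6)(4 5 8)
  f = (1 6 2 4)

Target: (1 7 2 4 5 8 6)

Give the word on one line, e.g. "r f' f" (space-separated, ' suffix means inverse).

  after r: (1 7)(2 6)(4 5 8)
  after f: (1 7 6 4 5 8)
  after f: (1 7 2 4 5 8 6)

r f f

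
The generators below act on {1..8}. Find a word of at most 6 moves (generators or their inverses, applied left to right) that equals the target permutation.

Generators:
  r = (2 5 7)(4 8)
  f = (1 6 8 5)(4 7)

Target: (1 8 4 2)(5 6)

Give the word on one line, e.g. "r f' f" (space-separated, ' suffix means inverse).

  after f: (1 6 8 5)(4 7)
  after r': (1 6 4 5)(2 7 8)
  after r': (1 6 8 7 4 2 5)
  after f: (1 8 4 2)(5 6)

f r' r' f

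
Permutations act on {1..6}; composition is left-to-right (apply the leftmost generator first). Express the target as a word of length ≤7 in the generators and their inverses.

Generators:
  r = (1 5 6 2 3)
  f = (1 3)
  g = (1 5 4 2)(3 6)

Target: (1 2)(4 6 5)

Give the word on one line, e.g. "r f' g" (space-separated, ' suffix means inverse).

  after r: (1 5 6 2 3)
  after g: (1 4 2 6)(3 5)
  after f: (1 4 2 6 3 5)
  after r: (1 4 3 6)
  after g: (1 2)(4 6 5)

r g f r g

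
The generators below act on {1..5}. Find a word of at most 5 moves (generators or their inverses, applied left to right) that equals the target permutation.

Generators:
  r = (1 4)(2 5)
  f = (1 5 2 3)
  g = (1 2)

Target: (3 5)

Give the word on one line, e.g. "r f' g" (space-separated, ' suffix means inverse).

f' g' f r r

  after f': (1 3 2 5)
  after g': (1 3)(2 5)
  after f: (3 5)
  after r: (1 4)(2 5 3)
  after r: (3 5)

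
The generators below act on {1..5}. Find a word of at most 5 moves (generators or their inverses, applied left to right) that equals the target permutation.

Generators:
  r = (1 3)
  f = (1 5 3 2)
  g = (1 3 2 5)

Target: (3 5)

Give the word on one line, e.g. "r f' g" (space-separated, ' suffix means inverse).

f f g'

  after f: (1 5 3 2)
  after f: (1 3)(2 5)
  after g': (3 5)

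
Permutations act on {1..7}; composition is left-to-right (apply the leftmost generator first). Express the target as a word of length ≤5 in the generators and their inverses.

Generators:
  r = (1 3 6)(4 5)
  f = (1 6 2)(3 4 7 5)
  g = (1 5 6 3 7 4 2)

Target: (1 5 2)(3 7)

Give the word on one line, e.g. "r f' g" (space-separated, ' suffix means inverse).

  after f: (1 6 2)(3 4 7 5)
  after r': (1 3 5)(2 6)(4 7)
  after f': (1 5 2)(3 7)

f r' f'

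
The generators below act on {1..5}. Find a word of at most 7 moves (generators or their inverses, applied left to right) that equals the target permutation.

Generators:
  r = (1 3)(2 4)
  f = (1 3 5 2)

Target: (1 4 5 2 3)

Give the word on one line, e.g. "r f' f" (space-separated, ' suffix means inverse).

f' r f' r r

  after f': (1 2 5 3)
  after r: (1 4 2 5)
  after f': (1 4 5 2 3)
  after r: (1 2)(4 5)
  after r: (1 4 5 2 3)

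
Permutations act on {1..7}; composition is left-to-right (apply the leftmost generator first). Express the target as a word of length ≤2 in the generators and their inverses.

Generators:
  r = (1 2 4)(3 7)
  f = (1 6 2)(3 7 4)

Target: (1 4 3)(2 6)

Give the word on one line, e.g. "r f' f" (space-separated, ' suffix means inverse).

f' r

  after f': (1 2 6)(3 4 7)
  after r: (1 4 3)(2 6)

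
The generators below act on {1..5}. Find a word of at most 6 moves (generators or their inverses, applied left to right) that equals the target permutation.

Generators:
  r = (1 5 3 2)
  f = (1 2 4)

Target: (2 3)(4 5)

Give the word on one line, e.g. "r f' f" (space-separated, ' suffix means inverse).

  after f': (1 4 2)
  after r: (1 4)(2 5 3)
  after r: (1 4 5 2 3)
  after f': (1 2 3 4 5)
  after f': (2 3)(4 5)

f' r r f' f'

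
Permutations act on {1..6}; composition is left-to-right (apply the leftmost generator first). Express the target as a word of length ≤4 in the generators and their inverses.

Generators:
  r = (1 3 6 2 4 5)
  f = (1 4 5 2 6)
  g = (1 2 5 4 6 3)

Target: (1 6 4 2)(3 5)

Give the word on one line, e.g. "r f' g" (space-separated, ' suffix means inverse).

f r' r'

  after f: (1 4 5 2 6)
  after r': (1 2 3)(5 6)
  after r': (1 6 4 2)(3 5)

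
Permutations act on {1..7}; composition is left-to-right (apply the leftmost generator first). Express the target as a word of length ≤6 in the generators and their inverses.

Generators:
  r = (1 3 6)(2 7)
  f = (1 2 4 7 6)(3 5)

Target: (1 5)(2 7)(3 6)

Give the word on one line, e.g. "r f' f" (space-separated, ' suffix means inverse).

  after r: (1 3 6)(2 7)
  after r: (1 6 3)
  after f: (2 4 7 6 5 3)
  after r: (1 3 7)(2 4)(5 6)
  after f: (1 5)(2 7)(3 6)

r r f r f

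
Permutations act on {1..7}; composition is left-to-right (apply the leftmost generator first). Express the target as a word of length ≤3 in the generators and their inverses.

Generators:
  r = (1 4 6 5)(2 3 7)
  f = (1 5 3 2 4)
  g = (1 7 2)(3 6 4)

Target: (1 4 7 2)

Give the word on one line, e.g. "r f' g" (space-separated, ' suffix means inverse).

  after g: (1 7 2)(3 6 4)
  after r: (1 2 4 7 3 5)
  after f: (1 4 7 2)

g r f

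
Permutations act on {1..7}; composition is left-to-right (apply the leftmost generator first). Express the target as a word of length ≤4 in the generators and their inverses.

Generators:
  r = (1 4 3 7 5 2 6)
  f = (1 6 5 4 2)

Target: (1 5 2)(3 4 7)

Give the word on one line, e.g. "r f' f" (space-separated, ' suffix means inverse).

  after f': (1 2 4 5 6)
  after r': (1 5 2)(3 4 7)

f' r'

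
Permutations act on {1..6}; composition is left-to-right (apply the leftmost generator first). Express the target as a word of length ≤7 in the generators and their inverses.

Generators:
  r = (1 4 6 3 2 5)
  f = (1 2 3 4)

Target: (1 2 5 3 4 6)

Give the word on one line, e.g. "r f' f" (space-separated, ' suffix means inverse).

  after r: (1 4 6 3 2 5)
  after f': (1 3)(2 5 4 6)
  after r: (1 2)(3 4)(5 6)
  after f: (1 3)(5 6)
  after r: (1 2 5 3 4 6)

r f' r f r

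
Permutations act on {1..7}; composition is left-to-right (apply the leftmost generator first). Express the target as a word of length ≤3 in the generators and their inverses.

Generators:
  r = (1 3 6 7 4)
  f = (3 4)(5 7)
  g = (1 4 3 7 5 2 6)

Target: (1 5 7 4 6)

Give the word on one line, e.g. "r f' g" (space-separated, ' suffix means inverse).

  after r': (1 4 7 6 3)
  after r': (1 7 3 4 6)
  after f: (1 5 7 4 6)

r' r' f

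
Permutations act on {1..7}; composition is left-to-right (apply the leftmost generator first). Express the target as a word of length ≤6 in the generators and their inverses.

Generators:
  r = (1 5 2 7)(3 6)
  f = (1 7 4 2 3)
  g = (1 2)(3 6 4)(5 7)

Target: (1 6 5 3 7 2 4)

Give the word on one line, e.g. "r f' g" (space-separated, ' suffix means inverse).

f r' f' r g'

  after f: (1 7 4 2 3)
  after r': (1 2 6 3 7 4 5)
  after f': (1 4 5 3)(2 6)
  after r: (1 4 2 3 5 6 7)
  after g': (1 6 5 3 7 2 4)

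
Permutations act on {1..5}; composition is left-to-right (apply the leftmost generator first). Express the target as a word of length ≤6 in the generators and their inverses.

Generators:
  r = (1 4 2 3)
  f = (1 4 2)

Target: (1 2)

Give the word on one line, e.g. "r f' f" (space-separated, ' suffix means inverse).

  after r': (1 3 2 4)
  after f: (1 3)
  after r: (2 3 4)
  after f: (1 4)(2 3)
  after r: (1 2)

r' f r f r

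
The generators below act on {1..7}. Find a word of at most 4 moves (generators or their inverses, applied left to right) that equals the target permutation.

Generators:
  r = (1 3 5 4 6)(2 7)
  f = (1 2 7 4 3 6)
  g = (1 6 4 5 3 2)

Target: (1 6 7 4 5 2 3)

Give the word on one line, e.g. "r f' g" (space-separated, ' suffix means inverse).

r g' r g'

  after r: (1 3 5 4 6)(2 7)
  after g': (1 5 6 2 7 3 4)
  after r: (1 4 3 6 7 5)
  after g': (1 6 7 4 5 2 3)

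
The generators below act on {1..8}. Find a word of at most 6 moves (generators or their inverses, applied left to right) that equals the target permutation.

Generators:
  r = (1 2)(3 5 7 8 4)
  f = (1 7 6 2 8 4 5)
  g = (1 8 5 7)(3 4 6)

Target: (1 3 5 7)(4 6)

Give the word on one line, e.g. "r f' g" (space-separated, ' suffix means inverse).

r f' g g r

  after r: (1 2)(3 5 7 8 4)
  after f': (1 6 7 2 5)(3 4)
  after g: (1 3 6)(2 7)(5 8)
  after g: (1 4 6 8 7 2)
  after r: (1 3 5 7)(4 6)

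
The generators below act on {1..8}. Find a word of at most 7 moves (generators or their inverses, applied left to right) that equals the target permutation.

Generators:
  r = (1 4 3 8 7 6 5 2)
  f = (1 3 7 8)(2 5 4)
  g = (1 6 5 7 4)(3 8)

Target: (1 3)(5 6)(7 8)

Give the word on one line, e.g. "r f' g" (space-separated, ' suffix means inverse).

  after g': (1 4 7 5 6)(3 8)
  after r: (1 3 7 2)(4 6)
  after g: (1 8 3 4 5 7 2 6)
  after r: (1 7)(2 5 6 4)
  after f': (1 3)(5 6)(7 8)

g' r g r f'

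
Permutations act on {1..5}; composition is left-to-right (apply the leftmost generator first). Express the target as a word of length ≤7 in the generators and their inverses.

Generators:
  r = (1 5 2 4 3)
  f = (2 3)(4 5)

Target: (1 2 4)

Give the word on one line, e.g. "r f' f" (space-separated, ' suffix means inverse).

f r f' r f

  after f: (2 3)(4 5)
  after r: (1 5 3 4 2)
  after f': (1 4 3 5 2)
  after r: (1 3 2 5 4)
  after f: (1 2 4)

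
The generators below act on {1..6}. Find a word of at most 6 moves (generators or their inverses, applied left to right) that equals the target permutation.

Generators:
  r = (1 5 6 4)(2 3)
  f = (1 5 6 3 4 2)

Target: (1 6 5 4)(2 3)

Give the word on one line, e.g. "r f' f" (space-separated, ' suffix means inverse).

  after f: (1 5 6 3 4 2)
  after r': (2 4 3 6)
  after f: (1 5 6)
  after r: (1 6 5 4)(2 3)

f r' f r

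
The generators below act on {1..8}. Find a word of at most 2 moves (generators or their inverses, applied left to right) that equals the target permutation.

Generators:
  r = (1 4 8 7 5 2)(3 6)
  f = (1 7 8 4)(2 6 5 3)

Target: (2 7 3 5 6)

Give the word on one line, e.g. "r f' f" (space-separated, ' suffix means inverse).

  after r: (1 4 8 7 5 2)(3 6)
  after f: (2 7 3 5 6)

r f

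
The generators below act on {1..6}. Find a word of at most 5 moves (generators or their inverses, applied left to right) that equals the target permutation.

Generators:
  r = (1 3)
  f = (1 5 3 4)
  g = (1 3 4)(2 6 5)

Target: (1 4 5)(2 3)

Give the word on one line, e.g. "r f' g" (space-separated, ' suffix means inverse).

  after g': (1 4 3)(2 5 6)
  after f: (2 3 5 6)
  after g: (1 3 2 4)
  after f: (1 4 5 3 2)
  after r: (1 4 5)(2 3)

g' f g f r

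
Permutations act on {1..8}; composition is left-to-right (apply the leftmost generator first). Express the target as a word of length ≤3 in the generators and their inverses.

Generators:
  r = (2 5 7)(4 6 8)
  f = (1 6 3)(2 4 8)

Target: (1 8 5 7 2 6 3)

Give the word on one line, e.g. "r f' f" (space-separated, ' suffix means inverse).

  after f: (1 6 3)(2 4 8)
  after r: (1 8 5 7 2 6 3)

f r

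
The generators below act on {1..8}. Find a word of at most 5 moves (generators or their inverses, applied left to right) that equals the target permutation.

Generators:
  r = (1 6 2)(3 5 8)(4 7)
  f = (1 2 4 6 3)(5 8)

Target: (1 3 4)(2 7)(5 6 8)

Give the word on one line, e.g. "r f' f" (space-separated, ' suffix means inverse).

f r f'

  after f: (1 2 4 6 3)(5 8)
  after r: (2 7 4)(3 6 5)
  after f': (1 3 4)(2 7)(5 6 8)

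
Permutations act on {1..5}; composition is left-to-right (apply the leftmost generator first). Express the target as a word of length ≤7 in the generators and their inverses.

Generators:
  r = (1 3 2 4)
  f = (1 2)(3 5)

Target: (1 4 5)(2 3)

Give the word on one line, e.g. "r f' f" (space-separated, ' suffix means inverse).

  after f: (1 2)(3 5)
  after r: (1 4)(2 3 5)
  after r: (3 5 4)
  after f': (1 2)(4 5)
  after r: (1 4 5)(2 3)

f r r f' r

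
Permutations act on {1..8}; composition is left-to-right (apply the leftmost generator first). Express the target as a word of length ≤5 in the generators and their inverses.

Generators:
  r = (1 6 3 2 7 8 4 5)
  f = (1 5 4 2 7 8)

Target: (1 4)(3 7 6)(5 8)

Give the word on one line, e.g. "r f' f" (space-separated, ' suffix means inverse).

f f r f

  after f: (1 5 4 2 7 8)
  after f: (1 4 7)(2 8 5)
  after r: (1 5 7 6 3 2 4 8)
  after f: (1 4)(3 7 6)(5 8)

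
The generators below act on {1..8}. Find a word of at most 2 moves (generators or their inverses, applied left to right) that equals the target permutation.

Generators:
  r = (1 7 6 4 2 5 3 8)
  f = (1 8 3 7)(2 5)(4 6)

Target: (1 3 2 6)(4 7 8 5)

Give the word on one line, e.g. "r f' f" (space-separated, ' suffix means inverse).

  after r': (1 8 3 5 2 4 6 7)
  after r': (1 3 2 6)(4 7 8 5)

r' r'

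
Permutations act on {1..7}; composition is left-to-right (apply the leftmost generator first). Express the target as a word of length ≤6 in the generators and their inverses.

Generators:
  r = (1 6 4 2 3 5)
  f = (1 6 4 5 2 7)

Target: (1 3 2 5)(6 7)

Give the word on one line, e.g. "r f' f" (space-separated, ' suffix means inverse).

r' r' f f

  after r': (1 5 3 2 4 6)
  after r': (1 3 4)(2 6 5)
  after f: (1 3 5 7)(2 4 6)
  after f: (1 3 2 5)(6 7)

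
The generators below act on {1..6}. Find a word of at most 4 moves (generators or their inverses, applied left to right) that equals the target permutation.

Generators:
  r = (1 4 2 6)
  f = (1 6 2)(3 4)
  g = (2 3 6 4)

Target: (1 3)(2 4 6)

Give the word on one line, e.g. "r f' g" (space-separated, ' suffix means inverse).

r f r'

  after r: (1 4 2 6)
  after f: (1 3 4)
  after r': (1 3)(2 4 6)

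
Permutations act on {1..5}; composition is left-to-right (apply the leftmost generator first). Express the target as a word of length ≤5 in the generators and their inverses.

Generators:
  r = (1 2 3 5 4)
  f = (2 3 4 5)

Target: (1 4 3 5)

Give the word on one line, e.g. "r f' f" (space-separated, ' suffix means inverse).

r r f

  after r: (1 2 3 5 4)
  after r: (1 3 4 2 5)
  after f: (1 4 3 5)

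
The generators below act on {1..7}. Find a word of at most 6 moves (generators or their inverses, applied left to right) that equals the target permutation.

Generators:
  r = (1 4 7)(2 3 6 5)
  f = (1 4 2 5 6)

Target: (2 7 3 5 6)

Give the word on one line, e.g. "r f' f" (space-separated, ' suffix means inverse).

  after f': (1 6 5 2 4)
  after r': (1 3 2)(4 7)
  after f: (1 3 5 6)(2 4 7)
  after r: (1 6 4)(2 7 3)
  after f: (2 7 3 5 6)

f' r' f r f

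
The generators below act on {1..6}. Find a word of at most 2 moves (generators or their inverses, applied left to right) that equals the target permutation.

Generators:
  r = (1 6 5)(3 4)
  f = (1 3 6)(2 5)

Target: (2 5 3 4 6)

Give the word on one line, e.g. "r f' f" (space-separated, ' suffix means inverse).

r f

  after r: (1 6 5)(3 4)
  after f: (2 5 3 4 6)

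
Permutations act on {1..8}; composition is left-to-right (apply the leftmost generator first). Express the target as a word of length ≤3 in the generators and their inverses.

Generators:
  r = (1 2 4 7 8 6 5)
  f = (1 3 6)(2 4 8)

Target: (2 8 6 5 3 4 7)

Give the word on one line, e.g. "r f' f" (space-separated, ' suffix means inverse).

f r' f'

  after f: (1 3 6)(2 4 8)
  after r': (1 3 8)(4 7)(5 6)
  after f': (2 8 6 5 3 4 7)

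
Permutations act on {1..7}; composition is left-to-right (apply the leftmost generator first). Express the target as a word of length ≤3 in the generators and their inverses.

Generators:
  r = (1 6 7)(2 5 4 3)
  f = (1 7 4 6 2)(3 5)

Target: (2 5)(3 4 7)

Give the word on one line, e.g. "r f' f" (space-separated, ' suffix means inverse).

  after f': (1 2 6 4 7)(3 5)
  after f': (1 6 7 2 4)
  after r': (2 5)(3 4 7)

f' f' r'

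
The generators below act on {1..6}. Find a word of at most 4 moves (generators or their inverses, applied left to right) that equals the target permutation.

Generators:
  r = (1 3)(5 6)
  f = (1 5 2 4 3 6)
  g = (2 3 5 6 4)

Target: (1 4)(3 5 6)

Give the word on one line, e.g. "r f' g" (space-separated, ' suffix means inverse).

g' r f'

  after g': (2 4 6 5 3)
  after r: (1 3 2 4 5)
  after f': (1 4)(3 5 6)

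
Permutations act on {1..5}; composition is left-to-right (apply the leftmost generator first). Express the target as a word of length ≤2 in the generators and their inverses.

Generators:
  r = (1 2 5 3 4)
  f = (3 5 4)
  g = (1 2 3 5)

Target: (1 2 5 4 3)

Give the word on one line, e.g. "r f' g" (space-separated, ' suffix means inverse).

f' r

  after f': (3 4 5)
  after r: (1 2 5 4 3)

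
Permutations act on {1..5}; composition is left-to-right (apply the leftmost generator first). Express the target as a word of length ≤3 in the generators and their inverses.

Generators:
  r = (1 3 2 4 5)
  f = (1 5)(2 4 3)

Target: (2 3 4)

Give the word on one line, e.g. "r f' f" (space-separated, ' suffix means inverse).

f f

  after f: (1 5)(2 4 3)
  after f: (2 3 4)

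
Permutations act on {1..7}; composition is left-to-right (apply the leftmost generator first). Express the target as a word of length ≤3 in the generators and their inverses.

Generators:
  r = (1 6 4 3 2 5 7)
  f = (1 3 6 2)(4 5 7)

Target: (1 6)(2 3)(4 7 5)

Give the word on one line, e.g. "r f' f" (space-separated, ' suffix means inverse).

  after f: (1 3 6 2)(4 5 7)
  after f: (1 6)(2 3)(4 7 5)

f f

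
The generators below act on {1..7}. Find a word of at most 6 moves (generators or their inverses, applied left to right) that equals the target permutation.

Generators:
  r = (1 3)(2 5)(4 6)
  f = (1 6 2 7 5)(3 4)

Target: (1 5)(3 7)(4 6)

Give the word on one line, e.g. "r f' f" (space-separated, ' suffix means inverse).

r f' r f r

  after r: (1 3)(2 5)(4 6)
  after f': (1 4)(2 7)(3 5 6)
  after r: (1 6)(2 7 5 4 3)
  after f: (1 2 5 3 7)
  after r: (1 5)(3 7)(4 6)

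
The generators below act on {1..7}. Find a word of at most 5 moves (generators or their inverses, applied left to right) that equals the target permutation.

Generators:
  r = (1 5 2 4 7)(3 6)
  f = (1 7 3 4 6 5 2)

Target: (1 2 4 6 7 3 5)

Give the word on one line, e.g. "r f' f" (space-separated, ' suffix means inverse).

f r' r'

  after f: (1 7 3 4 6 5 2)
  after r': (1 4 3 2 7 6)
  after r': (1 2 4 6 7 3 5)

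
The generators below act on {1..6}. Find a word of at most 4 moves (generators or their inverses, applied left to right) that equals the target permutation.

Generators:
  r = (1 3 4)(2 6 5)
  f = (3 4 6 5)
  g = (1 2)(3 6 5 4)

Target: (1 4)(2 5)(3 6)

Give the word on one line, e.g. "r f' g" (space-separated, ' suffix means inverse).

f' r'

  after f': (3 5 6 4)
  after r': (1 4)(2 5)(3 6)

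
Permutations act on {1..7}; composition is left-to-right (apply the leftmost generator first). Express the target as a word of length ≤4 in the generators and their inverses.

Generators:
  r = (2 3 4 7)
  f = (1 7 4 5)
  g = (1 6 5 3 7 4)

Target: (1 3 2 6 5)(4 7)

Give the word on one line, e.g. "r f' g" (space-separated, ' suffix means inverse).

  after r': (2 7 4 3)
  after f': (1 5 4 3 2)
  after g: (1 3 2 6 5)(4 7)

r' f' g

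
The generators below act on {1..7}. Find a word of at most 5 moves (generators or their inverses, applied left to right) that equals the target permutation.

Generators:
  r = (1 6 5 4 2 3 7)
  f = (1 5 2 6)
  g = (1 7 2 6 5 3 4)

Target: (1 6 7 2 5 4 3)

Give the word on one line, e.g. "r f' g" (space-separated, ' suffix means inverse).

  after r': (1 7 3 2 4 5 6)
  after g: (1 2)(3 6 7 4)
  after r': (1 4 2 7 5 6 3)
  after r': (1 5)(2 3 7 6)
  after g': (1 6 7 2 5 4 3)

r' g r' r' g'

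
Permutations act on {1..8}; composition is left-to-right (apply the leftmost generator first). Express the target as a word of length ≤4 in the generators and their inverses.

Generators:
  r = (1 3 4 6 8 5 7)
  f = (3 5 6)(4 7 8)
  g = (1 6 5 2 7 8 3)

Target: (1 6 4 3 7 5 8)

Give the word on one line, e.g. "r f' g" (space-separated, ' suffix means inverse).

f' r f'

  after f': (3 6 5)(4 8 7)
  after r: (1 3 8)(4 5)(6 7)
  after f': (1 6 4 3 7 5 8)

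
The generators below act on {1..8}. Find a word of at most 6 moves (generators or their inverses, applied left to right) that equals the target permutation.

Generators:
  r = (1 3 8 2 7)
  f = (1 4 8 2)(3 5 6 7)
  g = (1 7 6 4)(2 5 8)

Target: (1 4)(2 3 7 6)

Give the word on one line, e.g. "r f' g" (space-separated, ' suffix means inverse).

r g' r' g' r

  after r: (1 3 8 2 7)
  after g': (1 3 5 2)(4 6 7)
  after r': (2 7 4 6)(3 5 8)
  after g': (1 4 7 6 8 3 2)
  after r: (1 4)(2 3 7 6)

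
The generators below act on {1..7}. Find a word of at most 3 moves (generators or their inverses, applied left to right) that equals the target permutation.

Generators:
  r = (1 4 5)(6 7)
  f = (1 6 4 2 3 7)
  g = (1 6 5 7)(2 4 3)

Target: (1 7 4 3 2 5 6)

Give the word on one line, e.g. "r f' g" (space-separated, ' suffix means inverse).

  after g: (1 6 5 7)(2 4 3)
  after r: (1 7 4 3 2 5 6)

g r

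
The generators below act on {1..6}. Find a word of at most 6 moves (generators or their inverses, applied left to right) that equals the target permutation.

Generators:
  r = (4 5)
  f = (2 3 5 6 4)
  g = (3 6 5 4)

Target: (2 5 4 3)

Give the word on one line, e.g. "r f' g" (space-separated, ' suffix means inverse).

r f r g f'

  after r: (4 5)
  after f: (2 3 5)(4 6)
  after r: (2 3 4 6 5)
  after g: (2 6 4 5)
  after f': (2 5 4 3)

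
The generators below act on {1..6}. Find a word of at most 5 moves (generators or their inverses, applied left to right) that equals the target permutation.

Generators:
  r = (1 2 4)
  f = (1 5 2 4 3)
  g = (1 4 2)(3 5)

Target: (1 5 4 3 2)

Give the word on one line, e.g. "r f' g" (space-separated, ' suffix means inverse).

g g f' g' g'

  after g: (1 4 2)(3 5)
  after g: (1 2 4)
  after f': (1 5)(3 4)
  after g': (1 3)(2 4 5)
  after g': (1 5 4 3 2)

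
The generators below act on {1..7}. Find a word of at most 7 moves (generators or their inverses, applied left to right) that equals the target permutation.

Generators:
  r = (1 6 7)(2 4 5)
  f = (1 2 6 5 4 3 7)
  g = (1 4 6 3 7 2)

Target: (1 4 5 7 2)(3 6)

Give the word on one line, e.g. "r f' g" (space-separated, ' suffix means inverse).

  after f: (1 2 6 5 4 3 7)
  after r: (1 4 3)(2 7 6)
  after f': (1 5 6)(2 3 7)
  after g: (1 5 3 2 7)(4 6)
  after f: (1 4 5 7 2)(3 6)

f r f' g f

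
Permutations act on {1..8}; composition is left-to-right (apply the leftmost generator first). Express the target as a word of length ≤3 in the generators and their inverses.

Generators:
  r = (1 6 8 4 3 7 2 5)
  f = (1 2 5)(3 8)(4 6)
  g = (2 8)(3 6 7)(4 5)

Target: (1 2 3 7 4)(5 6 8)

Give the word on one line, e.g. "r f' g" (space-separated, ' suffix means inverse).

  after g': (2 8)(3 7 6)(4 5)
  after f: (1 2 3 7 4)(5 6 8)

g' f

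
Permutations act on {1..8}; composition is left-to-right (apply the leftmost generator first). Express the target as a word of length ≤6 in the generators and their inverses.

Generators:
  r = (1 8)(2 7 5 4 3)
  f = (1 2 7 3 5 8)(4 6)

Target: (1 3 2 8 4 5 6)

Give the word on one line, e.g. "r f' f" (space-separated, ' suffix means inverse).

  after f': (1 8 5 3 7 2)(4 6)
  after r': (2 8 7 3)(4 6 5)
  after f: (1 2)(3 7 5 6 8)
  after r': (1 3 2 8 4 5 6)

f' r' f r'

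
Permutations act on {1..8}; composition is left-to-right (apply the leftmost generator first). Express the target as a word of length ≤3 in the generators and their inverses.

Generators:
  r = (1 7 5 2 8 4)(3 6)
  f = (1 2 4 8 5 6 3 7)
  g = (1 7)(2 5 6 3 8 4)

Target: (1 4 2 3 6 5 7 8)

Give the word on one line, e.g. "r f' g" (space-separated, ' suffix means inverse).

  after r': (1 4 8 2 5 7)(3 6)
  after f: (1 8 4 5)(2 6 7)
  after r: (1 4 2 3 6 5 7 8)

r' f r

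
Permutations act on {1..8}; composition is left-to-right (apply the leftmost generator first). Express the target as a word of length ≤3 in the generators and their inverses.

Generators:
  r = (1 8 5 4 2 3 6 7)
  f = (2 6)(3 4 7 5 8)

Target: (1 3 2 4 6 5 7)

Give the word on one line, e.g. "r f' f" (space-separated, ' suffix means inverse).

  after r: (1 8 5 4 2 3 6 7)
  after f: (1 3 2 4 6 5 7)

r f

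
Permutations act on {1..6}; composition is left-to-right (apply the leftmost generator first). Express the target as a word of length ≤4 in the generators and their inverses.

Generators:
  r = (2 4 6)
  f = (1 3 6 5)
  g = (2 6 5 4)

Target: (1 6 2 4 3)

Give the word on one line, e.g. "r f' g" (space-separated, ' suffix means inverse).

  after r: (2 4 6)
  after f': (1 5 6 2 4 3)
  after g: (1 4 3)
  after r: (1 6 2 4 3)

r f' g r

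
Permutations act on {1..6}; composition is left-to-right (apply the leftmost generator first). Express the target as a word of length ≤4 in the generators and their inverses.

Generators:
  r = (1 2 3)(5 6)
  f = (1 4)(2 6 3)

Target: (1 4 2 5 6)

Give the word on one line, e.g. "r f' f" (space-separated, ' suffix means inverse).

f r

  after f: (1 4)(2 6 3)
  after r: (1 4 2 5 6)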